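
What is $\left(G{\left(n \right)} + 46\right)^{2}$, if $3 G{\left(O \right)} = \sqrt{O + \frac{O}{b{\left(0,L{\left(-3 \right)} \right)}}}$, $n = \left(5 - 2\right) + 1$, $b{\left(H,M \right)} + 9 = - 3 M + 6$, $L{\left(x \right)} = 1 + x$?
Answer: $\frac{57148}{27} + \frac{368 \sqrt{3}}{9} \approx 2187.4$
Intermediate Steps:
$b{\left(H,M \right)} = -3 - 3 M$ ($b{\left(H,M \right)} = -9 - \left(-6 + 3 M\right) = -3 - 3 M$)
$n = 4$ ($n = 3 + 1 = 4$)
$G{\left(O \right)} = \frac{2 \sqrt{3} \sqrt{O}}{9}$ ($G{\left(O \right)} = \frac{\sqrt{O + \frac{O}{-3 - 3 \left(1 - 3\right)}}}{3} = \frac{\sqrt{O + \frac{O}{-3 - -6}}}{3} = \frac{\sqrt{O + \frac{O}{-3 + 6}}}{3} = \frac{\sqrt{O + \frac{O}{3}}}{3} = \frac{\sqrt{\frac{4 O}{3}}}{3} = \frac{\frac{2}{3} \sqrt{3} \sqrt{O}}{3} = \frac{2 \sqrt{3} \sqrt{O}}{9}$)
$\left(G{\left(n \right)} + 46\right)^{2} = \left(\frac{2 \sqrt{3} \sqrt{4}}{9} + 46\right)^{2} = \left(\frac{2}{9} \sqrt{3} \cdot 2 + 46\right)^{2} = \left(\frac{4 \sqrt{3}}{9} + 46\right)^{2} = \left(46 + \frac{4 \sqrt{3}}{9}\right)^{2}$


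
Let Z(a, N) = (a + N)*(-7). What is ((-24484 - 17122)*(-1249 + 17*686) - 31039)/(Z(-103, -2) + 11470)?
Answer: -433274317/12205 ≈ -35500.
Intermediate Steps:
Z(a, N) = -7*N - 7*a (Z(a, N) = (N + a)*(-7) = -7*N - 7*a)
((-24484 - 17122)*(-1249 + 17*686) - 31039)/(Z(-103, -2) + 11470) = ((-24484 - 17122)*(-1249 + 17*686) - 31039)/((-7*(-2) - 7*(-103)) + 11470) = (-41606*(-1249 + 11662) - 31039)/((14 + 721) + 11470) = (-41606*10413 - 31039)/(735 + 11470) = (-433243278 - 31039)/12205 = -433274317*1/12205 = -433274317/12205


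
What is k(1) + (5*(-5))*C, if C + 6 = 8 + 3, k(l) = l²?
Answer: -124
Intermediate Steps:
C = 5 (C = -6 + (8 + 3) = -6 + 11 = 5)
k(1) + (5*(-5))*C = 1² + (5*(-5))*5 = 1 - 25*5 = 1 - 125 = -124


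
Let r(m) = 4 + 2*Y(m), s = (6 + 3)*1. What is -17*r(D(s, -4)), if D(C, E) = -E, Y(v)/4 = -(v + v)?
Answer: 1020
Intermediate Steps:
Y(v) = -8*v (Y(v) = 4*(-(v + v)) = 4*(-2*v) = -8*v)
s = 9 (s = 9*1 = 9)
r(m) = 4 - 16*m (r(m) = 4 + 2*(-8*m) = 4 - 16*m)
-17*r(D(s, -4)) = -17*(4 - (-16)*(-4)) = -17*(4 - 16*4) = -17*(4 - 64) = -17*(-60) = 1020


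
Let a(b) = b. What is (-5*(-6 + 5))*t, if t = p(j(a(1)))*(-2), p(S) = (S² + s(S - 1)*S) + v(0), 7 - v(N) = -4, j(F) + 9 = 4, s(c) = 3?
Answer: -210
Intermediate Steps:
j(F) = -5 (j(F) = -9 + 4 = -5)
v(N) = 11 (v(N) = 7 - 1*(-4) = 7 + 4 = 11)
p(S) = 11 + S² + 3*S (p(S) = (S² + 3*S) + 11 = 11 + S² + 3*S)
t = -42 (t = (11 + (-5)² + 3*(-5))*(-2) = (11 + 25 - 15)*(-2) = 21*(-2) = -42)
(-5*(-6 + 5))*t = -5*(-6 + 5)*(-42) = -5*(-1)*(-42) = 5*(-42) = -210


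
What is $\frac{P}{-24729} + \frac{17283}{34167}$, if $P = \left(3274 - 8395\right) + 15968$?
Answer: $\frac{2703898}{40234083} \approx 0.067204$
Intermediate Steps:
$P = 10847$ ($P = -5121 + 15968 = 10847$)
$\frac{P}{-24729} + \frac{17283}{34167} = \frac{10847}{-24729} + \frac{17283}{34167} = 10847 \left(- \frac{1}{24729}\right) + 17283 \cdot \frac{1}{34167} = - \frac{10847}{24729} + \frac{823}{1627} = \frac{2703898}{40234083}$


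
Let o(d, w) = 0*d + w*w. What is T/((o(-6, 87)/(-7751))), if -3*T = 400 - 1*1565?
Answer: -9029915/22707 ≈ -397.67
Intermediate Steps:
o(d, w) = w**2 (o(d, w) = 0 + w**2 = w**2)
T = 1165/3 (T = -(400 - 1*1565)/3 = -(400 - 1565)/3 = -1/3*(-1165) = 1165/3 ≈ 388.33)
T/((o(-6, 87)/(-7751))) = 1165/(3*((87**2/(-7751)))) = 1165/(3*((7569*(-1/7751)))) = 1165/(3*(-7569/7751)) = (1165/3)*(-7751/7569) = -9029915/22707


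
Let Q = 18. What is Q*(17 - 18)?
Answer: -18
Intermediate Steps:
Q*(17 - 18) = 18*(17 - 18) = 18*(-1) = -18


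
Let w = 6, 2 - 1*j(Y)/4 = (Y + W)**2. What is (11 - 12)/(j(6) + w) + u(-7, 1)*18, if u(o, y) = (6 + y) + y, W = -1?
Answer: 12385/86 ≈ 144.01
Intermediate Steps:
j(Y) = 8 - 4*(-1 + Y)**2 (j(Y) = 8 - 4*(Y - 1)**2 = 8 - 4*(-1 + Y)**2)
u(o, y) = 6 + 2*y
(11 - 12)/(j(6) + w) + u(-7, 1)*18 = (11 - 12)/((8 - 4*(-1 + 6)**2) + 6) + (6 + 2*1)*18 = -1/((8 - 4*5**2) + 6) + (6 + 2)*18 = -1/((8 - 4*25) + 6) + 8*18 = -1/((8 - 100) + 6) + 144 = -1/(-92 + 6) + 144 = -1/(-86) + 144 = -1*(-1/86) + 144 = 1/86 + 144 = 12385/86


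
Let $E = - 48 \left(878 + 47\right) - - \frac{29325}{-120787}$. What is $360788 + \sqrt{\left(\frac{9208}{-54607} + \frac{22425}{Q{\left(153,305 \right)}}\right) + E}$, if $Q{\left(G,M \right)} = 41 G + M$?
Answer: $360788 + \frac{i \sqrt{332800749261556750703914}}{2737885766} \approx 3.6079 \cdot 10^{5} + 210.71 i$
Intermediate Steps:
$Q{\left(G,M \right)} = M + 41 G$
$E = - \frac{5362972125}{120787}$ ($E = \left(-48\right) 925 - \left(-29325\right) \left(- \frac{1}{120787}\right) = -44400 - \frac{29325}{120787} = - \frac{5362972125}{120787} \approx -44400.0$)
$360788 + \sqrt{\left(\frac{9208}{-54607} + \frac{22425}{Q{\left(153,305 \right)}}\right) + E} = 360788 + \sqrt{\left(\frac{9208}{-54607} + \frac{22425}{305 + 41 \cdot 153}\right) - \frac{5362972125}{120787}} = 360788 + \sqrt{\left(9208 \left(- \frac{1}{54607}\right) + \frac{22425}{305 + 6273}\right) - \frac{5362972125}{120787}} = 360788 + \sqrt{\left(- \frac{9208}{54607} + \frac{22425}{6578}\right) - \frac{5362972125}{120787}} = 360788 + \sqrt{\left(- \frac{9208}{54607} + 22425 \cdot \frac{1}{6578}\right) - \frac{5362972125}{120787}} = 360788 + \sqrt{\left(- \frac{9208}{54607} + \frac{75}{22}\right) - \frac{5362972125}{120787}} = 360788 + \sqrt{\frac{3892949}{1201354} - \frac{5362972125}{120787}} = 360788 + \sqrt{- \frac{6442357796626387}{145107945598}} = 360788 + \frac{i \sqrt{332800749261556750703914}}{2737885766}$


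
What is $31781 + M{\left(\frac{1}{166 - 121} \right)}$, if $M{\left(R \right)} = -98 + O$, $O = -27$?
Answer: $31656$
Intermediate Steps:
$M{\left(R \right)} = -125$ ($M{\left(R \right)} = -98 - 27 = -125$)
$31781 + M{\left(\frac{1}{166 - 121} \right)} = 31781 - 125 = 31656$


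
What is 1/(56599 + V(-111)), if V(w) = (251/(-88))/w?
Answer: 9768/552859283 ≈ 1.7668e-5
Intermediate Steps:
V(w) = -251/(88*w) (V(w) = (251*(-1/88))/w = -251/(88*w))
1/(56599 + V(-111)) = 1/(56599 - 251/88/(-111)) = 1/(56599 - 251/88*(-1/111)) = 1/(56599 + 251/9768) = 1/(552859283/9768) = 9768/552859283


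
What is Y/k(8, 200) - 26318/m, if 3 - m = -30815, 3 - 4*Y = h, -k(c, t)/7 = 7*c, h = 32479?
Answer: 119947343/6040328 ≈ 19.858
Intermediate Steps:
k(c, t) = -49*c
Y = -8119 (Y = 3/4 - 1/4*32479 = 3/4 - 32479/4 = -8119)
m = 30818 (m = 3 - 1*(-30815) = 3 + 30815 = 30818)
Y/k(8, 200) - 26318/m = -8119/((-49*8)) - 26318/30818 = -8119/(-392) - 26318*1/30818 = -8119*(-1/392) - 13159/15409 = 8119/392 - 13159/15409 = 119947343/6040328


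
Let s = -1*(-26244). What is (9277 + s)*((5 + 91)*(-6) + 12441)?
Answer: 421456665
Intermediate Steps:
s = 26244
(9277 + s)*((5 + 91)*(-6) + 12441) = (9277 + 26244)*((5 + 91)*(-6) + 12441) = 35521*(96*(-6) + 12441) = 35521*(-576 + 12441) = 35521*11865 = 421456665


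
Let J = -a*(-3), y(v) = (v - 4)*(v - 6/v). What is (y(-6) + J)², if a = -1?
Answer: 2209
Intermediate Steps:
y(v) = (-4 + v)*(v - 6/v)
J = -3 (J = -(-1)*(-3) = -1*3 = -3)
(y(-6) + J)² = ((-6 + (-6)² - 4*(-6) + 24/(-6)) - 3)² = ((-6 + 36 + 24 + 24*(-⅙)) - 3)² = ((-6 + 36 + 24 - 4) - 3)² = (50 - 3)² = 47² = 2209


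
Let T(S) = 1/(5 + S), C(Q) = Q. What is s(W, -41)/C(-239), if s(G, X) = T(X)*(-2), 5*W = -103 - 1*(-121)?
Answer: -1/4302 ≈ -0.00023245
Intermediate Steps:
W = 18/5 (W = (-103 - 1*(-121))/5 = (-103 + 121)/5 = (⅕)*18 = 18/5 ≈ 3.6000)
s(G, X) = -2/(5 + X)
s(W, -41)/C(-239) = -2/(5 - 41)/(-239) = -2/(-36)*(-1/239) = -2*(-1/36)*(-1/239) = (1/18)*(-1/239) = -1/4302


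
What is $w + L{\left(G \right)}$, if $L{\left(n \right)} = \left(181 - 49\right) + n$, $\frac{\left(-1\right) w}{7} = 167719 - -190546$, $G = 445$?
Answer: $-2507278$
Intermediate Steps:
$w = -2507855$ ($w = - 7 \left(167719 - -190546\right) = - 7 \left(167719 + 190546\right) = \left(-7\right) 358265 = -2507855$)
$L{\left(n \right)} = 132 + n$
$w + L{\left(G \right)} = -2507855 + \left(132 + 445\right) = -2507855 + 577 = -2507278$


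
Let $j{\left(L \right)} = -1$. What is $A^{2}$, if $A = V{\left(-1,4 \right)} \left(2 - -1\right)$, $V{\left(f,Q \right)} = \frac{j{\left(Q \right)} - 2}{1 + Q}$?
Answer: $\frac{81}{25} \approx 3.24$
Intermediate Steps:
$V{\left(f,Q \right)} = - \frac{3}{1 + Q}$ ($V{\left(f,Q \right)} = \frac{-1 - 2}{1 + Q} = - \frac{3}{1 + Q}$)
$A = - \frac{9}{5}$ ($A = - \frac{3}{1 + 4} \left(2 - -1\right) = - \frac{3}{5} \left(2 + 1\right) = \left(-3\right) \frac{1}{5} \cdot 3 = \left(- \frac{3}{5}\right) 3 = - \frac{9}{5} \approx -1.8$)
$A^{2} = \left(- \frac{9}{5}\right)^{2} = \frac{81}{25}$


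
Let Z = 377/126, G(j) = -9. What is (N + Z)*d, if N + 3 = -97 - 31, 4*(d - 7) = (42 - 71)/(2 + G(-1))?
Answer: -403225/392 ≈ -1028.6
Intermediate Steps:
Z = 377/126 (Z = 377*(1/126) = 377/126 ≈ 2.9921)
d = 225/28 (d = 7 + ((42 - 71)/(2 - 9))/4 = 7 + (-29/(-7))/4 = 7 + (-29*(-⅐))/4 = 7 + (¼)*(29/7) = 7 + 29/28 = 225/28 ≈ 8.0357)
N = -131 (N = -3 + (-97 - 31) = -3 - 128 = -131)
(N + Z)*d = (-131 + 377/126)*(225/28) = -16129/126*225/28 = -403225/392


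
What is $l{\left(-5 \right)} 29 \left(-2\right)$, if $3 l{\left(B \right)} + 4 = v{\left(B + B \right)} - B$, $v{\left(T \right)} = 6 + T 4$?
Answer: $638$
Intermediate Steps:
$v{\left(T \right)} = 6 + 4 T$
$l{\left(B \right)} = \frac{2}{3} + \frac{7 B}{3}$ ($l{\left(B \right)} = - \frac{4}{3} + \frac{\left(6 + 4 \left(B + B\right)\right) - B}{3} = - \frac{4}{3} + \frac{\left(6 + 4 \cdot 2 B\right) - B}{3} = - \frac{4}{3} + \frac{\left(6 + 8 B\right) - B}{3} = - \frac{4}{3} + \frac{6 + 7 B}{3} = - \frac{4}{3} + \left(2 + \frac{7 B}{3}\right) = \frac{2}{3} + \frac{7 B}{3}$)
$l{\left(-5 \right)} 29 \left(-2\right) = \left(\frac{2}{3} + \frac{7}{3} \left(-5\right)\right) 29 \left(-2\right) = \left(\frac{2}{3} - \frac{35}{3}\right) 29 \left(-2\right) = \left(-11\right) 29 \left(-2\right) = \left(-319\right) \left(-2\right) = 638$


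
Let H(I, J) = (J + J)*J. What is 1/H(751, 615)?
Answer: 1/756450 ≈ 1.3220e-6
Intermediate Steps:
H(I, J) = 2*J² (H(I, J) = (2*J)*J = 2*J²)
1/H(751, 615) = 1/(2*615²) = 1/(2*378225) = 1/756450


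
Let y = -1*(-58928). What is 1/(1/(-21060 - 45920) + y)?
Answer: 66980/3946997439 ≈ 1.6970e-5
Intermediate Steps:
y = 58928
1/(1/(-21060 - 45920) + y) = 1/(1/(-21060 - 45920) + 58928) = 1/(1/(-66980) + 58928) = 1/(-1/66980 + 58928) = 1/(3946997439/66980) = 66980/3946997439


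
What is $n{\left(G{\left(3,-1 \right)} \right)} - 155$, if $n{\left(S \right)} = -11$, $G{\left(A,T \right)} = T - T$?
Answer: $-166$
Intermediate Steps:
$G{\left(A,T \right)} = 0$
$n{\left(G{\left(3,-1 \right)} \right)} - 155 = -11 - 155 = -166$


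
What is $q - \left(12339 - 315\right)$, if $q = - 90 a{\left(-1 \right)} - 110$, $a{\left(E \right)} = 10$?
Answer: $-13034$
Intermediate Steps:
$q = -1010$ ($q = \left(-90\right) 10 - 110 = -900 - 110 = -1010$)
$q - \left(12339 - 315\right) = -1010 - \left(12339 - 315\right) = -1010 - 12024 = -13034$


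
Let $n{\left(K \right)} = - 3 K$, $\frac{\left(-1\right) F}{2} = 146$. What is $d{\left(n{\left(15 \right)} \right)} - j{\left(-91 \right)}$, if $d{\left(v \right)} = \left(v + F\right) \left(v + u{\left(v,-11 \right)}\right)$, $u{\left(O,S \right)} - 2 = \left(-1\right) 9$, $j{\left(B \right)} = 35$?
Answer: $17489$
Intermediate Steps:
$F = -292$ ($F = \left(-2\right) 146 = -292$)
$u{\left(O,S \right)} = -7$ ($u{\left(O,S \right)} = 2 - 9 = -7$)
$d{\left(v \right)} = \left(-292 + v\right) \left(-7 + v\right)$ ($d{\left(v \right)} = \left(v - 292\right) \left(v - 7\right) = \left(-292 + v\right) \left(-7 + v\right)$)
$d{\left(n{\left(15 \right)} \right)} - j{\left(-91 \right)} = \left(2044 + \left(\left(-3\right) 15\right)^{2} - 299 \left(\left(-3\right) 15\right)\right) - 35 = \left(2044 + \left(-45\right)^{2} - -13455\right) - 35 = \left(2044 + 2025 + 13455\right) - 35 = 17524 - 35 = 17489$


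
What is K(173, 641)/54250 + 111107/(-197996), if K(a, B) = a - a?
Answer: -111107/197996 ≈ -0.56116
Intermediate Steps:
K(a, B) = 0
K(173, 641)/54250 + 111107/(-197996) = 0/54250 + 111107/(-197996) = 0*(1/54250) + 111107*(-1/197996) = 0 - 111107/197996 = -111107/197996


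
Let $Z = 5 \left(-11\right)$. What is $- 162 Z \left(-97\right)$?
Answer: $-864270$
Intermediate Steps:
$Z = -55$
$- 162 Z \left(-97\right) = \left(-162\right) \left(-55\right) \left(-97\right) = 8910 \left(-97\right) = -864270$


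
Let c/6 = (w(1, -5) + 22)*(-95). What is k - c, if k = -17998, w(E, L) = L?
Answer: -8308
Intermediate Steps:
c = -9690 (c = 6*((-5 + 22)*(-95)) = 6*(17*(-95)) = 6*(-1615) = -9690)
k - c = -17998 - 1*(-9690) = -17998 + 9690 = -8308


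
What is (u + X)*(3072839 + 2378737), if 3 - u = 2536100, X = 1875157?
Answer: -3603164641440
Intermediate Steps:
u = -2536097 (u = 3 - 1*2536100 = 3 - 2536100 = -2536097)
(u + X)*(3072839 + 2378737) = (-2536097 + 1875157)*(3072839 + 2378737) = -660940*5451576 = -3603164641440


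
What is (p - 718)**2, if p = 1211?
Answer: 243049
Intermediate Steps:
(p - 718)**2 = (1211 - 718)**2 = 493**2 = 243049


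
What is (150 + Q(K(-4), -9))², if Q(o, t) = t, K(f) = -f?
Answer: 19881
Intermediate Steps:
(150 + Q(K(-4), -9))² = (150 - 9)² = 141² = 19881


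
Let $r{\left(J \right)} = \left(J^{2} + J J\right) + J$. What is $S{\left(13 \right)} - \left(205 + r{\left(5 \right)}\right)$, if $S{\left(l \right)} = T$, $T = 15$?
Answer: $-245$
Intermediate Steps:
$r{\left(J \right)} = J + 2 J^{2}$ ($r{\left(J \right)} = \left(J^{2} + J^{2}\right) + J = 2 J^{2} + J = J + 2 J^{2}$)
$S{\left(l \right)} = 15$
$S{\left(13 \right)} - \left(205 + r{\left(5 \right)}\right) = 15 - \left(205 + 5 \left(1 + 2 \cdot 5\right)\right) = 15 - \left(205 + 5 \left(1 + 10\right)\right) = 15 - \left(205 + 5 \cdot 11\right) = 15 - 260 = -245$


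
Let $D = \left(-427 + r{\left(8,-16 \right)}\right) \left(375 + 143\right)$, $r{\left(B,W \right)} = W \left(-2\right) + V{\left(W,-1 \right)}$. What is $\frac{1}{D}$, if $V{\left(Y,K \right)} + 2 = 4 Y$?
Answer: $- \frac{1}{238798} \approx -4.1876 \cdot 10^{-6}$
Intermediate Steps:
$V{\left(Y,K \right)} = -2 + 4 Y$
$r{\left(B,W \right)} = -2 + 2 W$ ($r{\left(B,W \right)} = W \left(-2\right) + \left(-2 + 4 W\right) = - 2 W + \left(-2 + 4 W\right) = -2 + 2 W$)
$D = -238798$ ($D = \left(-427 + \left(-2 + 2 \left(-16\right)\right)\right) \left(375 + 143\right) = \left(-427 - 34\right) 518 = \left(-461\right) 518 = -238798$)
$\frac{1}{D} = \frac{1}{-238798} = - \frac{1}{238798}$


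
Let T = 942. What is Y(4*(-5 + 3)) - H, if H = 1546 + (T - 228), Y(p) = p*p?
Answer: -2196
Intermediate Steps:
Y(p) = p²
H = 2260 (H = 1546 + (942 - 228) = 1546 + 714 = 2260)
Y(4*(-5 + 3)) - H = (4*(-5 + 3))² - 1*2260 = (4*(-2))² - 2260 = (-8)² - 2260 = 64 - 2260 = -2196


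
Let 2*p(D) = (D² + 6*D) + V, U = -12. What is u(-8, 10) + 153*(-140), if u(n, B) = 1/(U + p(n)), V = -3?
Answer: -235622/11 ≈ -21420.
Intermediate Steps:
p(D) = -3/2 + D²/2 + 3*D (p(D) = ((D² + 6*D) - 3)/2 = (-3 + D² + 6*D)/2 = -3/2 + D²/2 + 3*D)
u(n, B) = 1/(-27/2 + n²/2 + 3*n) (u(n, B) = 1/(-12 + (-3/2 + n²/2 + 3*n)) = 1/(-27/2 + n²/2 + 3*n))
u(-8, 10) + 153*(-140) = 2/(-27 + (-8)² + 6*(-8)) + 153*(-140) = 2/(-27 + 64 - 48) - 21420 = 2/(-11) - 21420 = 2*(-1/11) - 21420 = -2/11 - 21420 = -235622/11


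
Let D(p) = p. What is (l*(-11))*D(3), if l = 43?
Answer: -1419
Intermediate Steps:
(l*(-11))*D(3) = (43*(-11))*3 = -473*3 = -1419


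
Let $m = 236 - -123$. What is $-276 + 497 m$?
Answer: $178147$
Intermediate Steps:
$m = 359$ ($m = 236 + 123 = 359$)
$-276 + 497 m = -276 + 497 \cdot 359 = -276 + 178423 = 178147$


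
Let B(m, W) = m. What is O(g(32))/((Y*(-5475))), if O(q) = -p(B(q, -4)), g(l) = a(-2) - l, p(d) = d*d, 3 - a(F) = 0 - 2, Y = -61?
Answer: -243/111325 ≈ -0.0021828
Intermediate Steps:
a(F) = 5 (a(F) = 3 - (0 - 2) = 3 - 1*(-2) = 3 + 2 = 5)
p(d) = d²
g(l) = 5 - l
O(q) = -q²
O(g(32))/((Y*(-5475))) = (-(5 - 1*32)²)/((-61*(-5475))) = -(5 - 32)²/333975 = -1*(-27)²*(1/333975) = -1*729*(1/333975) = -729*1/333975 = -243/111325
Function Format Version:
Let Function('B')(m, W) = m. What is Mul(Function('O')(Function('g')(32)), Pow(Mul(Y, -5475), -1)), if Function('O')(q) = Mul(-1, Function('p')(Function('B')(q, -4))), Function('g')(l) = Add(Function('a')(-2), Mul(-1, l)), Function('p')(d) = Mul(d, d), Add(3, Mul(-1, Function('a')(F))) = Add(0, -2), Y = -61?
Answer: Rational(-243, 111325) ≈ -0.0021828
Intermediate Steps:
Function('a')(F) = 5 (Function('a')(F) = Add(3, Mul(-1, Add(0, -2))) = Add(3, Mul(-1, -2)) = Add(3, 2) = 5)
Function('p')(d) = Pow(d, 2)
Function('g')(l) = Add(5, Mul(-1, l))
Function('O')(q) = Mul(-1, Pow(q, 2))
Mul(Function('O')(Function('g')(32)), Pow(Mul(Y, -5475), -1)) = Mul(Mul(-1, Pow(Add(5, Mul(-1, 32)), 2)), Pow(Mul(-61, -5475), -1)) = Mul(Mul(-1, Pow(Add(5, -32), 2)), Pow(333975, -1)) = Mul(Mul(-1, Pow(-27, 2)), Rational(1, 333975)) = Mul(Mul(-1, 729), Rational(1, 333975)) = Mul(-729, Rational(1, 333975)) = Rational(-243, 111325)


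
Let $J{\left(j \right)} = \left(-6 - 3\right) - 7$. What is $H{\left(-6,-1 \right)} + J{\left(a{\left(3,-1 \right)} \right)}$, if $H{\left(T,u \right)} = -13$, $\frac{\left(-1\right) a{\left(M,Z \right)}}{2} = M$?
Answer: $-29$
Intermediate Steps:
$a{\left(M,Z \right)} = - 2 M$
$J{\left(j \right)} = -16$ ($J{\left(j \right)} = -9 - 7 = -16$)
$H{\left(-6,-1 \right)} + J{\left(a{\left(3,-1 \right)} \right)} = -13 - 16 = -29$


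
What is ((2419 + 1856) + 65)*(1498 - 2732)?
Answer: -5355560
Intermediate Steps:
((2419 + 1856) + 65)*(1498 - 2732) = (4275 + 65)*(-1234) = 4340*(-1234) = -5355560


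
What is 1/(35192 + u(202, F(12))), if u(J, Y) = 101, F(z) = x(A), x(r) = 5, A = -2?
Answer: 1/35293 ≈ 2.8334e-5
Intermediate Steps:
F(z) = 5
1/(35192 + u(202, F(12))) = 1/(35192 + 101) = 1/35293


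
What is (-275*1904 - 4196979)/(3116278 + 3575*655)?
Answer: -4720579/5457903 ≈ -0.86491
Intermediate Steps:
(-275*1904 - 4196979)/(3116278 + 3575*655) = (-523600 - 4196979)/(3116278 + 2341625) = -4720579/5457903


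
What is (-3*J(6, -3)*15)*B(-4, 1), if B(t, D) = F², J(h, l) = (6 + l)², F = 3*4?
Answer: -58320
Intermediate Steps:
F = 12
B(t, D) = 144 (B(t, D) = 12² = 144)
(-3*J(6, -3)*15)*B(-4, 1) = (-3*(6 - 3)²*15)*144 = (-3*3²*15)*144 = (-3*9*15)*144 = -27*15*144 = -405*144 = -58320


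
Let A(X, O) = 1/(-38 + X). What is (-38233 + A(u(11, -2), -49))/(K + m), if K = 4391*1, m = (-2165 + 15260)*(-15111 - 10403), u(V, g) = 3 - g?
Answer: 1261690/11025347487 ≈ 0.00011444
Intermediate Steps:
m = -334105830 (m = 13095*(-25514) = -334105830)
K = 4391
(-38233 + A(u(11, -2), -49))/(K + m) = (-38233 + 1/(-38 + (3 - 1*(-2))))/(4391 - 334105830) = (-38233 + 1/(-38 + (3 + 2)))/(-334101439) = (-38233 + 1/(-38 + 5))*(-1/334101439) = (-38233 + 1/(-33))*(-1/334101439) = (-38233 - 1/33)*(-1/334101439) = -1261690/33*(-1/334101439) = 1261690/11025347487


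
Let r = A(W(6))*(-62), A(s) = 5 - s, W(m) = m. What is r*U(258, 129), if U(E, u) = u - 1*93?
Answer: 2232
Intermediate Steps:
U(E, u) = -93 + u (U(E, u) = u - 93 = -93 + u)
r = 62 (r = (5 - 1*6)*(-62) = (5 - 6)*(-62) = -1*(-62) = 62)
r*U(258, 129) = 62*(-93 + 129) = 62*36 = 2232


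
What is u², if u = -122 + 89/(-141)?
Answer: 298978681/19881 ≈ 15038.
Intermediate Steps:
u = -17291/141 (u = -122 + 89*(-1/141) = -122 - 89/141 = -17291/141 ≈ -122.63)
u² = (-17291/141)² = 298978681/19881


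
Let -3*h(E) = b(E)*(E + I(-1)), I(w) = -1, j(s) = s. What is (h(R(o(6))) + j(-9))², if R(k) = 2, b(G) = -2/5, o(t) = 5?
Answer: 17689/225 ≈ 78.618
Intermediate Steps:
b(G) = -⅖ (b(G) = -2*⅕ = -⅖)
h(E) = -2/15 + 2*E/15 (h(E) = -(-2)*(E - 1)/15 = -(-2)*(-1 + E)/15 = -(⅖ - 2*E/5)/3 = -2/15 + 2*E/15)
(h(R(o(6))) + j(-9))² = ((-2/15 + (2/15)*2) - 9)² = ((-2/15 + 4/15) - 9)² = (2/15 - 9)² = (-133/15)² = 17689/225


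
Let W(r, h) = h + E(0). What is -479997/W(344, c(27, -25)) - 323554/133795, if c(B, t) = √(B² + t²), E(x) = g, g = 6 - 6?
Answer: -323554/133795 - 479997*√1354/1354 ≈ -13047.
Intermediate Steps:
g = 0
E(x) = 0
W(r, h) = h (W(r, h) = h + 0 = h)
-479997/W(344, c(27, -25)) - 323554/133795 = -479997/√(27² + (-25)²) - 323554/133795 = -479997/√(729 + 625) - 323554*1/133795 = -479997*√1354/1354 - 323554/133795 = -323554/133795 - 479997*√1354/1354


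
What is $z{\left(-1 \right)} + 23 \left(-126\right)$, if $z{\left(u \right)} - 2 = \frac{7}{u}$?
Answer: $-2903$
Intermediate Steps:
$z{\left(u \right)} = 2 + \frac{7}{u}$
$z{\left(-1 \right)} + 23 \left(-126\right) = \left(2 + \frac{7}{-1}\right) + 23 \left(-126\right) = \left(2 + 7 \left(-1\right)\right) - 2898 = \left(2 - 7\right) - 2898 = -5 - 2898 = -2903$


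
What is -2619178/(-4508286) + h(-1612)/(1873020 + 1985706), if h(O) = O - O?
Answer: 1309589/2254143 ≈ 0.58097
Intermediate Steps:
h(O) = 0
-2619178/(-4508286) + h(-1612)/(1873020 + 1985706) = -2619178/(-4508286) + 0/(1873020 + 1985706) = -2619178*(-1/4508286) + 0/3858726 = 1309589/2254143 + 0*(1/3858726) = 1309589/2254143 + 0 = 1309589/2254143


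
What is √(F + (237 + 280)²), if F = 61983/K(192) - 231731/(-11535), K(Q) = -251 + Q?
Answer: √123322622349747585/680565 ≈ 516.00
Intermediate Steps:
F = -701301776/680565 (F = 61983/(-251 + 192) - 231731/(-11535) = 61983/(-59) - 231731*(-1/11535) = 61983*(-1/59) + 231731/11535 = -61983/59 + 231731/11535 = -701301776/680565 ≈ -1030.5)
√(F + (237 + 280)²) = √(-701301776/680565 + (237 + 280)²) = √(-701301776/680565 + 517²) = √(-701301776/680565 + 267289) = √(181206236509/680565) = √123322622349747585/680565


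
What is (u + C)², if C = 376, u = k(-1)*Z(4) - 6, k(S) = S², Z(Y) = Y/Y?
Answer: 137641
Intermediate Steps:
Z(Y) = 1
u = -5 (u = (-1)²*1 - 6 = 1*1 - 6 = 1 - 6 = -5)
(u + C)² = (-5 + 376)² = 371² = 137641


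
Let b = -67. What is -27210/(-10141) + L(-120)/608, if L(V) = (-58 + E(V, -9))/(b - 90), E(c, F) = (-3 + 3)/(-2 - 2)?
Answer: 1298972969/484009648 ≈ 2.6838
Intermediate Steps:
E(c, F) = 0 (E(c, F) = 0/(-4) = 0*(-¼) = 0)
L(V) = 58/157 (L(V) = (-58 + 0)/(-67 - 90) = -58/(-157) = -58*(-1/157) = 58/157)
-27210/(-10141) + L(-120)/608 = -27210/(-10141) + (58/157)/608 = -27210*(-1/10141) + (58/157)*(1/608) = 27210/10141 + 29/47728 = 1298972969/484009648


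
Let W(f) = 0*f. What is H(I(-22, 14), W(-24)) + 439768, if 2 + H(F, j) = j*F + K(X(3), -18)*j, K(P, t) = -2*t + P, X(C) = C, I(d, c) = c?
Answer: 439766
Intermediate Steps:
W(f) = 0
K(P, t) = P - 2*t
H(F, j) = -2 + 39*j + F*j (H(F, j) = -2 + (j*F + (3 - 2*(-18))*j) = -2 + (F*j + (3 + 36)*j) = -2 + (F*j + 39*j) = -2 + (39*j + F*j) = -2 + 39*j + F*j)
H(I(-22, 14), W(-24)) + 439768 = (-2 + 39*0 + 14*0) + 439768 = (-2 + 0 + 0) + 439768 = -2 + 439768 = 439766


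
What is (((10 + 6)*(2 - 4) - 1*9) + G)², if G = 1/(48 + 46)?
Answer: 14845609/8836 ≈ 1680.1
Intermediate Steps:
G = 1/94 ≈ 0.010638
(((10 + 6)*(2 - 4) - 1*9) + G)² = (((10 + 6)*(2 - 4) - 1*9) + 1/94)² = ((16*(-2) - 9) + 1/94)² = ((-32 - 9) + 1/94)² = (-41 + 1/94)² = (-3853/94)² = 14845609/8836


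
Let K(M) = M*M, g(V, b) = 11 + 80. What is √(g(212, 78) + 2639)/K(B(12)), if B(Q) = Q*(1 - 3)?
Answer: √2730/576 ≈ 0.090711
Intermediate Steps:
B(Q) = -2*Q (B(Q) = Q*(-2) = -2*Q)
g(V, b) = 91
K(M) = M²
√(g(212, 78) + 2639)/K(B(12)) = √(91 + 2639)/((-2*12)²) = √2730/((-24)²) = √2730/576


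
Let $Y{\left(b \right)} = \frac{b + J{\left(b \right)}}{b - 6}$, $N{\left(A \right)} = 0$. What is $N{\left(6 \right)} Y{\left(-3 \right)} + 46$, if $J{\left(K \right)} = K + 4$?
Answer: $46$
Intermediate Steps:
$J{\left(K \right)} = 4 + K$
$Y{\left(b \right)} = \frac{4 + 2 b}{-6 + b}$ ($Y{\left(b \right)} = \frac{b + \left(4 + b\right)}{b - 6} = \frac{4 + 2 b}{-6 + b}$)
$N{\left(6 \right)} Y{\left(-3 \right)} + 46 = 0 \frac{2 \left(2 - 3\right)}{-6 - 3} + 46 = 0 \cdot 2 \frac{1}{-9} \left(-1\right) + 46 = 0 \cdot 2 \left(- \frac{1}{9}\right) \left(-1\right) + 46 = 0 \cdot \frac{2}{9} + 46 = 0 + 46 = 46$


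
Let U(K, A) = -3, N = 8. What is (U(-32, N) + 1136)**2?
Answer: 1283689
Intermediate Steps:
(U(-32, N) + 1136)**2 = (-3 + 1136)**2 = 1133**2 = 1283689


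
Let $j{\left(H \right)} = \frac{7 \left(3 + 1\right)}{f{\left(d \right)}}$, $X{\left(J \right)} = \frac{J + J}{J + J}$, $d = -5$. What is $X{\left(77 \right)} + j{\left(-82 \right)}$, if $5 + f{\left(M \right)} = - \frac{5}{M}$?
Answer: $-6$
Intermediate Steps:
$f{\left(M \right)} = -5 - \frac{5}{M}$
$X{\left(J \right)} = 1$ ($X{\left(J \right)} = \frac{2 J}{2 J} = 2 J \frac{1}{2 J} = 1$)
$j{\left(H \right)} = -7$ ($j{\left(H \right)} = \frac{7 \left(3 + 1\right)}{-5 - \frac{5}{-5}} = \frac{7 \cdot 4}{-5 - -1} = \frac{28}{-5 + 1} = \frac{28}{-4} = 28 \left(- \frac{1}{4}\right) = -7$)
$X{\left(77 \right)} + j{\left(-82 \right)} = 1 - 7 = -6$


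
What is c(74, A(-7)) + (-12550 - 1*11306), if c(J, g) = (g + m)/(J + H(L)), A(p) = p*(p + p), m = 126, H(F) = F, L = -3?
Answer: -1693552/71 ≈ -23853.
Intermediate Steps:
A(p) = 2*p² (A(p) = p*(2*p) = 2*p²)
c(J, g) = (126 + g)/(-3 + J) (c(J, g) = (g + 126)/(J - 3) = (126 + g)/(-3 + J))
c(74, A(-7)) + (-12550 - 1*11306) = (126 + 2*(-7)²)/(-3 + 74) + (-12550 - 1*11306) = (126 + 2*49)/71 + (-12550 - 11306) = (126 + 98)/71 - 23856 = (1/71)*224 - 23856 = 224/71 - 23856 = -1693552/71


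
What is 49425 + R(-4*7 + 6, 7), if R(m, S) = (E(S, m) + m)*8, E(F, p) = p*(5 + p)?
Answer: 52241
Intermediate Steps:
R(m, S) = 8*m + 8*m*(5 + m) (R(m, S) = (m*(5 + m) + m)*8 = (m + m*(5 + m))*8 = 8*m + 8*m*(5 + m))
49425 + R(-4*7 + 6, 7) = 49425 + 8*(-4*7 + 6)*(6 + (-4*7 + 6)) = 49425 + 8*(-28 + 6)*(6 + (-28 + 6)) = 49425 + 8*(-22)*(6 - 22) = 49425 + 8*(-22)*(-16) = 49425 + 2816 = 52241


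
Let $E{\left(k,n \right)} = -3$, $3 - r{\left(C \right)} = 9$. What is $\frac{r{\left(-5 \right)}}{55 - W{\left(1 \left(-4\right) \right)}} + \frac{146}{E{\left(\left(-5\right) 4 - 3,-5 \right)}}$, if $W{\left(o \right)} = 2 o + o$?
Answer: $- \frac{9800}{201} \approx -48.756$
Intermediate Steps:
$r{\left(C \right)} = -6$ ($r{\left(C \right)} = 3 - 9 = -6$)
$W{\left(o \right)} = 3 o$
$\frac{r{\left(-5 \right)}}{55 - W{\left(1 \left(-4\right) \right)}} + \frac{146}{E{\left(\left(-5\right) 4 - 3,-5 \right)}} = - \frac{6}{55 - 3 \cdot 1 \left(-4\right)} + \frac{146}{-3} = - \frac{6}{55 - 3 \left(-4\right)} + 146 \left(- \frac{1}{3}\right) = - \frac{6}{55 - -12} - \frac{146}{3} = - \frac{6}{55 + 12} - \frac{146}{3} = - \frac{6}{67} - \frac{146}{3} = - \frac{9800}{201}$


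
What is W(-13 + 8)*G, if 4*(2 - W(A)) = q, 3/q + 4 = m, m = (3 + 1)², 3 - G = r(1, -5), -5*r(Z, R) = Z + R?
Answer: 341/80 ≈ 4.2625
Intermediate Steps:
r(Z, R) = -R/5 - Z/5 (r(Z, R) = -(Z + R)/5 = -(R + Z)/5 = -R/5 - Z/5)
G = 11/5 (G = 3 - (-⅕*(-5) - ⅕*1) = 3 - (1 - ⅕) = 3 - 1*⅘ = 3 - ⅘ = 11/5 ≈ 2.2000)
m = 16 (m = 4² = 16)
q = ¼ (q = 3/(-4 + 16) = 3/12 = 3*(1/12) = ¼ ≈ 0.25000)
W(A) = 31/16 (W(A) = 2 - ¼*¼ = 2 - 1/16 = 31/16)
W(-13 + 8)*G = (31/16)*(11/5) = 341/80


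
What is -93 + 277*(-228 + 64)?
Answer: -45521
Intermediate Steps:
-93 + 277*(-228 + 64) = -93 + 277*(-164) = -93 - 45428 = -45521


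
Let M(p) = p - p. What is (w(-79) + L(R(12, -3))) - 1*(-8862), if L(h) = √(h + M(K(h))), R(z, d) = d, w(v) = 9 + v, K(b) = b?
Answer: 8792 + I*√3 ≈ 8792.0 + 1.732*I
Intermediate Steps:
M(p) = 0
L(h) = √h (L(h) = √(h + 0) = √h)
(w(-79) + L(R(12, -3))) - 1*(-8862) = ((9 - 79) + √(-3)) - 1*(-8862) = (-70 + I*√3) + 8862 = 8792 + I*√3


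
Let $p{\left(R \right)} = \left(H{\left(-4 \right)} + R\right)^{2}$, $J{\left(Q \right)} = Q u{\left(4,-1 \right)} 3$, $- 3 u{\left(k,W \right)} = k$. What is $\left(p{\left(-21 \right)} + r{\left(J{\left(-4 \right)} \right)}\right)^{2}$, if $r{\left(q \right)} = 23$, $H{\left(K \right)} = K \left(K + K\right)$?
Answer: $20736$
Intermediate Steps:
$H{\left(K \right)} = 2 K^{2}$ ($H{\left(K \right)} = K 2 K = 2 K^{2}$)
$u{\left(k,W \right)} = - \frac{k}{3}$
$J{\left(Q \right)} = - 4 Q$ ($J{\left(Q \right)} = Q \left(\left(- \frac{1}{3}\right) 4\right) 3 = Q \left(- \frac{4}{3}\right) 3 = - \frac{4 Q}{3} \cdot 3 = - 4 Q$)
$p{\left(R \right)} = \left(32 + R\right)^{2}$ ($p{\left(R \right)} = \left(2 \left(-4\right)^{2} + R\right)^{2} = \left(2 \cdot 16 + R\right)^{2} = \left(32 + R\right)^{2}$)
$\left(p{\left(-21 \right)} + r{\left(J{\left(-4 \right)} \right)}\right)^{2} = \left(\left(32 - 21\right)^{2} + 23\right)^{2} = \left(11^{2} + 23\right)^{2} = \left(121 + 23\right)^{2} = 144^{2} = 20736$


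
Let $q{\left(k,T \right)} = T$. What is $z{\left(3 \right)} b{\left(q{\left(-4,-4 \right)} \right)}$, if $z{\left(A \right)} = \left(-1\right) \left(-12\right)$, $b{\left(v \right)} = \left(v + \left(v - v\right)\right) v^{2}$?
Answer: $-768$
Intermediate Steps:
$b{\left(v \right)} = v^{3}$ ($b{\left(v \right)} = \left(v + 0\right) v^{2} = v v^{2} = v^{3}$)
$z{\left(A \right)} = 12$
$z{\left(3 \right)} b{\left(q{\left(-4,-4 \right)} \right)} = 12 \left(-4\right)^{3} = 12 \left(-64\right) = -768$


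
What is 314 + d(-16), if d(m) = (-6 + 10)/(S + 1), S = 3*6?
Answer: 5970/19 ≈ 314.21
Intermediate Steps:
S = 18
d(m) = 4/19 (d(m) = (-6 + 10)/(18 + 1) = 4/19)
314 + d(-16) = 314 + 4/19 = 5970/19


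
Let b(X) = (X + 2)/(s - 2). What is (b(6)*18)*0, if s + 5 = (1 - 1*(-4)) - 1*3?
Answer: 0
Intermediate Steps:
s = -3 (s = -5 + ((1 - 1*(-4)) - 1*3) = -5 + ((1 + 4) - 3) = -5 + (5 - 3) = -5 + 2 = -3)
b(X) = -⅖ - X/5 (b(X) = (X + 2)/(-3 - 2) = (2 + X)/(-5) = (2 + X)*(-⅕) = -⅖ - X/5)
(b(6)*18)*0 = ((-⅖ - ⅕*6)*18)*0 = ((-⅖ - 6/5)*18)*0 = -8/5*18*0 = -144/5*0 = 0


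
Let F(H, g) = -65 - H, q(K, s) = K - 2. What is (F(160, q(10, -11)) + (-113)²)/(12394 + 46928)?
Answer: 6272/29661 ≈ 0.21146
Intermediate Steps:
q(K, s) = -2 + K
(F(160, q(10, -11)) + (-113)²)/(12394 + 46928) = ((-65 - 1*160) + (-113)²)/(12394 + 46928) = ((-65 - 160) + 12769)/59322 = (-225 + 12769)*(1/59322) = 12544*(1/59322) = 6272/29661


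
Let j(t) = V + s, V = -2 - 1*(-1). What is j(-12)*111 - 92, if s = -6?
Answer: -869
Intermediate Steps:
V = -1 (V = -2 + 1 = -1)
j(t) = -7 (j(t) = -1 - 6 = -7)
j(-12)*111 - 92 = -7*111 - 92 = -777 - 92 = -869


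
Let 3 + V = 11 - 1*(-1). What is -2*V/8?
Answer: -9/4 ≈ -2.2500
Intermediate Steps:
V = 9 (V = -3 + (11 - 1*(-1)) = -3 + (11 + 1) = -3 + 12 = 9)
-2*V/8 = -2*9/8 = -18*1/8 = -9/4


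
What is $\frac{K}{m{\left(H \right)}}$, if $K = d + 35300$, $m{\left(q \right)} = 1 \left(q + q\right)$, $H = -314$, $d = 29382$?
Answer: $- \frac{32341}{314} \approx -103.0$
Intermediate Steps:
$m{\left(q \right)} = 2 q$ ($m{\left(q \right)} = 1 \cdot 2 q = 2 q$)
$K = 64682$ ($K = 29382 + 35300 = 64682$)
$\frac{K}{m{\left(H \right)}} = \frac{64682}{2 \left(-314\right)} = \frac{64682}{-628} = 64682 \left(- \frac{1}{628}\right) = - \frac{32341}{314}$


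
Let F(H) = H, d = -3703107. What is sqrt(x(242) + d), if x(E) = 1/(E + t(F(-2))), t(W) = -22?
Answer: I*sqrt(44807594645)/110 ≈ 1924.3*I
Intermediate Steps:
x(E) = 1/(-22 + E) (x(E) = 1/(E - 22) = 1/(-22 + E))
sqrt(x(242) + d) = sqrt(1/(-22 + 242) - 3703107) = sqrt(1/220 - 3703107) = sqrt(-814683539/220) = I*sqrt(44807594645)/110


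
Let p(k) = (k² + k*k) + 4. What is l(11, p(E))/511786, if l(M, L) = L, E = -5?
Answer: 27/255893 ≈ 0.00010551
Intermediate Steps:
p(k) = 4 + 2*k² (p(k) = (k² + k²) + 4 = 2*k² + 4 = 4 + 2*k²)
l(11, p(E))/511786 = (4 + 2*(-5)²)/511786 = (4 + 2*25)*(1/511786) = (4 + 50)*(1/511786) = 54*(1/511786) = 27/255893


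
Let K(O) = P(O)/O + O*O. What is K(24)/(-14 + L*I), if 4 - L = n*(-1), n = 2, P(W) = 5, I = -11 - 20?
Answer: -13829/4800 ≈ -2.8810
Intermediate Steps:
I = -31
L = 6 (L = 4 - 2*(-1) = 4 - 1*(-2) = 4 + 2 = 6)
K(O) = O² + 5/O (K(O) = 5/O + O*O = 5/O + O² = O² + 5/O)
K(24)/(-14 + L*I) = ((5 + 24³)/24)/(-14 + 6*(-31)) = ((5 + 13824)/24)/(-14 - 186) = ((1/24)*13829)/(-200) = (13829/24)*(-1/200) = -13829/4800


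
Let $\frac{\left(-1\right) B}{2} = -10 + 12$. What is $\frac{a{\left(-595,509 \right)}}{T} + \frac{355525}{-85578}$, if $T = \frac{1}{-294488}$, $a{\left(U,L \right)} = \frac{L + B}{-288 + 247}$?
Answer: $\frac{12726840925795}{3508698} \approx 3.6272 \cdot 10^{6}$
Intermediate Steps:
$B = -4$ ($B = - 2 \left(-10 + 12\right) = \left(-2\right) 2 = -4$)
$a{\left(U,L \right)} = \frac{4}{41} - \frac{L}{41}$ ($a{\left(U,L \right)} = \frac{L - 4}{-288 + 247} = \frac{-4 + L}{-41} = \left(-4 + L\right) \left(- \frac{1}{41}\right) = \frac{4}{41} - \frac{L}{41}$)
$T = - \frac{1}{294488} \approx -3.3957 \cdot 10^{-6}$
$\frac{a{\left(-595,509 \right)}}{T} + \frac{355525}{-85578} = \frac{\frac{4}{41} - \frac{509}{41}}{- \frac{1}{294488}} + \frac{355525}{-85578} = \left(\frac{4}{41} - \frac{509}{41}\right) \left(-294488\right) + 355525 \left(- \frac{1}{85578}\right) = \left(- \frac{505}{41}\right) \left(-294488\right) - \frac{355525}{85578} = \frac{148716440}{41} - \frac{355525}{85578} = \frac{12726840925795}{3508698}$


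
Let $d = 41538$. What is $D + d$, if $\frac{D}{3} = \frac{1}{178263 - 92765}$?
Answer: $\frac{3551415927}{85498} \approx 41538.0$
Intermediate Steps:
$D = \frac{3}{85498}$ ($D = \frac{3}{178263 - 92765} = \frac{3}{85498} \approx 3.5089 \cdot 10^{-5}$)
$D + d = \frac{3}{85498} + 41538 = \frac{3551415927}{85498}$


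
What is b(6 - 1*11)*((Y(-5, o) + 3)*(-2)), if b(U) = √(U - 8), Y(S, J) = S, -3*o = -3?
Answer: 4*I*√13 ≈ 14.422*I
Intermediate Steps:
o = 1 (o = -⅓*(-3) = 1)
b(U) = √(-8 + U)
b(6 - 1*11)*((Y(-5, o) + 3)*(-2)) = √(-8 + (6 - 1*11))*((-5 + 3)*(-2)) = √(-8 + (6 - 11))*(-2*(-2)) = √(-8 - 5)*4 = √(-13)*4 = (I*√13)*4 = 4*I*√13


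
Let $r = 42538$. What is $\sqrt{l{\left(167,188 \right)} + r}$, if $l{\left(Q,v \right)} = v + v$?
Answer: $\sqrt{42914} \approx 207.16$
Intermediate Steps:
$l{\left(Q,v \right)} = 2 v$
$\sqrt{l{\left(167,188 \right)} + r} = \sqrt{2 \cdot 188 + 42538} = \sqrt{376 + 42538} = \sqrt{42914}$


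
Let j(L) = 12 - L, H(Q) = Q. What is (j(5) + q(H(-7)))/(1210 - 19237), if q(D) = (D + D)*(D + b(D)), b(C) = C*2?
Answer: -301/18027 ≈ -0.016697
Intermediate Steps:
b(C) = 2*C
q(D) = 6*D² (q(D) = (D + D)*(D + 2*D) = (2*D)*(3*D) = 6*D²)
(j(5) + q(H(-7)))/(1210 - 19237) = ((12 - 1*5) + 6*(-7)²)/(1210 - 19237) = ((12 - 5) + 6*49)/(-18027) = (7 + 294)*(-1/18027) = 301*(-1/18027) = -301/18027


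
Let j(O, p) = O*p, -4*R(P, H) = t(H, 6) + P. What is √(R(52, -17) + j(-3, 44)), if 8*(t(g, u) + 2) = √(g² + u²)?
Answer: √(-9248 - 10*√13)/8 ≈ 12.044*I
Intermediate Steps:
t(g, u) = -2 + √(g² + u²)/8
R(P, H) = ½ - P/4 - √(36 + H²)/32 (R(P, H) = -((-2 + √(H² + 6²)/8) + P)/4 = -((-2 + √(H² + 36)/8) + P)/4 = -((-2 + √(36 + H²)/8) + P)/4 = -(-2 + P + √(36 + H²)/8)/4 = ½ - P/4 - √(36 + H²)/32)
√(R(52, -17) + j(-3, 44)) = √((½ - ¼*52 - √(36 + (-17)²)/32) - 3*44) = √((½ - 13 - √(36 + 289)/32) - 132) = √((½ - 13 - 5*√13/32) - 132) = √((-25/2 - 5*√13/32) - 132) = √(-289/2 - 5*√13/32)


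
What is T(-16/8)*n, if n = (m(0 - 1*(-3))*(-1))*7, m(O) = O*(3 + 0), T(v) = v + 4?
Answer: -126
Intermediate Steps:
T(v) = 4 + v
m(O) = 3*O (m(O) = O*3 = 3*O)
n = -63 (n = ((3*(0 - 1*(-3)))*(-1))*7 = ((3*(0 + 3))*(-1))*7 = ((3*3)*(-1))*7 = (9*(-1))*7 = -9*7 = -63)
T(-16/8)*n = (4 - 16/8)*(-63) = (4 - 16*1/8)*(-63) = (4 - 2)*(-63) = 2*(-63) = -126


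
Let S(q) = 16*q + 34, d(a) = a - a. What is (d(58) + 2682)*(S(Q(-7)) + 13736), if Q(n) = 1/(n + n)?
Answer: 258496524/7 ≈ 3.6928e+7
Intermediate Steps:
Q(n) = 1/(2*n)
d(a) = 0
S(q) = 34 + 16*q
(d(58) + 2682)*(S(Q(-7)) + 13736) = (0 + 2682)*((34 + 16*((½)/(-7))) + 13736) = 2682*((34 + 16*((½)*(-⅐))) + 13736) = 2682*((34 + 16*(-1/14)) + 13736) = 2682*((34 - 8/7) + 13736) = 2682*(230/7 + 13736) = 2682*(96382/7) = 258496524/7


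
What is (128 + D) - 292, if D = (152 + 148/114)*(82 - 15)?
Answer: 576098/57 ≈ 10107.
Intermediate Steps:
D = 585446/57 (D = (152 + 148*(1/114))*67 = (152 + 74/57)*67 = (8738/57)*67 = 585446/57 ≈ 10271.)
(128 + D) - 292 = (128 + 585446/57) - 292 = 592742/57 - 292 = 576098/57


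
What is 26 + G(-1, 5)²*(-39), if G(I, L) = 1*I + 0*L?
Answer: -13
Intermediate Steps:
G(I, L) = I (G(I, L) = I + 0 = I)
26 + G(-1, 5)²*(-39) = 26 + (-1)²*(-39) = 26 + 1*(-39) = 26 - 39 = -13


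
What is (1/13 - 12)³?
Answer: -3723875/2197 ≈ -1695.0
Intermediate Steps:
(1/13 - 12)³ = (-155/13)³ = -3723875/2197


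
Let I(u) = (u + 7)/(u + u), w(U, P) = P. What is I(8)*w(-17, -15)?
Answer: -225/16 ≈ -14.063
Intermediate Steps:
I(u) = (7 + u)/(2*u) (I(u) = (7 + u)/((2*u)) = (7 + u)*(1/(2*u)) = (7 + u)/(2*u))
I(8)*w(-17, -15) = ((½)*(7 + 8)/8)*(-15) = ((½)*(⅛)*15)*(-15) = (15/16)*(-15) = -225/16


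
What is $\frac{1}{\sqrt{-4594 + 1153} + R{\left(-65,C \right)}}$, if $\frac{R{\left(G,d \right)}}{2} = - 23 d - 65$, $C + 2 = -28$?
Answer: $\frac{1250}{1565941} - \frac{i \sqrt{3441}}{1565941} \approx 0.00079824 - 3.746 \cdot 10^{-5} i$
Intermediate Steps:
$C = -30$ ($C = -2 - 28 = -30$)
$R{\left(G,d \right)} = -130 - 46 d$ ($R{\left(G,d \right)} = 2 \left(- 23 d - 65\right) = 2 \left(-65 - 23 d\right) = -130 - 46 d$)
$\frac{1}{\sqrt{-4594 + 1153} + R{\left(-65,C \right)}} = \frac{1}{\sqrt{-4594 + 1153} - -1250} = \frac{1}{\sqrt{-3441} + \left(-130 + 1380\right)} = \frac{1}{i \sqrt{3441} + 1250} = \frac{1}{1250 + i \sqrt{3441}}$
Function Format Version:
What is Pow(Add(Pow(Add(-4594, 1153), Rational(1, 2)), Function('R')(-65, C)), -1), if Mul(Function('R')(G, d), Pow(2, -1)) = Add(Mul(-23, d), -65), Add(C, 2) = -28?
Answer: Add(Rational(1250, 1565941), Mul(Rational(-1, 1565941), I, Pow(3441, Rational(1, 2)))) ≈ Add(0.00079824, Mul(-3.7460e-5, I))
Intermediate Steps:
C = -30 (C = Add(-2, -28) = -30)
Function('R')(G, d) = Add(-130, Mul(-46, d)) (Function('R')(G, d) = Mul(2, Add(Mul(-23, d), -65)) = Mul(2, Add(-65, Mul(-23, d))) = Add(-130, Mul(-46, d)))
Pow(Add(Pow(Add(-4594, 1153), Rational(1, 2)), Function('R')(-65, C)), -1) = Pow(Add(Pow(Add(-4594, 1153), Rational(1, 2)), Add(-130, Mul(-46, -30))), -1) = Pow(Add(Pow(-3441, Rational(1, 2)), Add(-130, 1380)), -1) = Pow(Add(Mul(I, Pow(3441, Rational(1, 2))), 1250), -1) = Pow(Add(1250, Mul(I, Pow(3441, Rational(1, 2)))), -1)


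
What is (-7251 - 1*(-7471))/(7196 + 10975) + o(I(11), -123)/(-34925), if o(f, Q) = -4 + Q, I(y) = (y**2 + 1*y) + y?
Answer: 78671/4997025 ≈ 0.015744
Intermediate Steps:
I(y) = y**2 + 2*y (I(y) = (y**2 + y) + y = (y + y**2) + y = y**2 + 2*y)
(-7251 - 1*(-7471))/(7196 + 10975) + o(I(11), -123)/(-34925) = (-7251 - 1*(-7471))/(7196 + 10975) + (-4 - 123)/(-34925) = (-7251 + 7471)/18171 - 127*(-1/34925) = 220*(1/18171) + 1/275 = 220/18171 + 1/275 = 78671/4997025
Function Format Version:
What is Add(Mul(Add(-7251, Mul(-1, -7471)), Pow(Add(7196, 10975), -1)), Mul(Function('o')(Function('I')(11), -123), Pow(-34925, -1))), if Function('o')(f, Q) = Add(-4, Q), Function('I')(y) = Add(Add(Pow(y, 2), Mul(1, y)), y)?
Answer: Rational(78671, 4997025) ≈ 0.015744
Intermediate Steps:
Function('I')(y) = Add(Pow(y, 2), Mul(2, y)) (Function('I')(y) = Add(Add(Pow(y, 2), y), y) = Add(Add(y, Pow(y, 2)), y) = Add(Pow(y, 2), Mul(2, y)))
Add(Mul(Add(-7251, Mul(-1, -7471)), Pow(Add(7196, 10975), -1)), Mul(Function('o')(Function('I')(11), -123), Pow(-34925, -1))) = Add(Mul(Add(-7251, Mul(-1, -7471)), Pow(Add(7196, 10975), -1)), Mul(Add(-4, -123), Pow(-34925, -1))) = Add(Mul(Add(-7251, 7471), Pow(18171, -1)), Mul(-127, Rational(-1, 34925))) = Add(Mul(220, Rational(1, 18171)), Rational(1, 275)) = Add(Rational(220, 18171), Rational(1, 275)) = Rational(78671, 4997025)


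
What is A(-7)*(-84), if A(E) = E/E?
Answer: -84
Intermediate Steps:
A(E) = 1
A(-7)*(-84) = 1*(-84) = -84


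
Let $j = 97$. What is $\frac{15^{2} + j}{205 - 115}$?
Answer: $\frac{161}{45} \approx 3.5778$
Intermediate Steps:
$\frac{15^{2} + j}{205 - 115} = \frac{15^{2} + 97}{205 - 115} = \frac{225 + 97}{90} = 322 \cdot \frac{1}{90} = \frac{161}{45}$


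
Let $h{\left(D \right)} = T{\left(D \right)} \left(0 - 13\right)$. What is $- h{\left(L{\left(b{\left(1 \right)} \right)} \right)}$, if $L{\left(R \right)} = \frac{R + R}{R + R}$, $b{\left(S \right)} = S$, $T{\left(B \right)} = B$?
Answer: $13$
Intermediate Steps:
$L{\left(R \right)} = 1$ ($L{\left(R \right)} = \frac{2 R}{2 R} = 2 R \frac{1}{2 R} = 1$)
$h{\left(D \right)} = - 13 D$ ($h{\left(D \right)} = D \left(0 - 13\right) = D \left(-13\right) = - 13 D$)
$- h{\left(L{\left(b{\left(1 \right)} \right)} \right)} = - \left(-13\right) 1 = \left(-1\right) \left(-13\right) = 13$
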